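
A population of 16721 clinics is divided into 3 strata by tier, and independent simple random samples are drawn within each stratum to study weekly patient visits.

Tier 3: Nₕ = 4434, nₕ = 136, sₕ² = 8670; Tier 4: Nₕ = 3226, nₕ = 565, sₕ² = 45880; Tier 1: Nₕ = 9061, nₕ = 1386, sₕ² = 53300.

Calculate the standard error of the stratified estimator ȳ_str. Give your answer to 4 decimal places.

Var(ȳ_str) = Σₕ Wₕ²(1 − fₕ)sₕ²/nₕ with Wₕ = Nₕ/N, N = 16721.
Tier 3: Wₕ = 0.26517553; term = 0.26517553²·(1 − 0.03067208)·8670/136 = 4.3452803.
Tier 4: Wₕ = 0.19293104; term = 0.19293104²·(1 − 0.17513949)·45880/565 = 2.4932149.
Tier 1: Wₕ = 0.54189343; term = 0.54189343²·(1 − 0.15296325)·53300/1386 = 9.5651988.
Sum = 16.403694.
SE = √(16.403694) = 4.0501.

4.0501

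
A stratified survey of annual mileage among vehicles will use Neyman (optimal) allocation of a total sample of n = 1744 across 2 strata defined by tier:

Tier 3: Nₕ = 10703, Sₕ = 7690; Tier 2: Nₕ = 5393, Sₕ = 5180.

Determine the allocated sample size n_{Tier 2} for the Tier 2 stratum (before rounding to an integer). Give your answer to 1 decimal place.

Neyman allocation: nₕ = n·NₕSₕ / Σⱼ NⱼSⱼ.
Σ NⱼSⱼ = 10703·7690 + 5393·5180 = 1.1024181 × 10^8.
n_{Tier 2} = 1744·5393·5180 / (1.1024181 × 10^8) = 441.9.

441.9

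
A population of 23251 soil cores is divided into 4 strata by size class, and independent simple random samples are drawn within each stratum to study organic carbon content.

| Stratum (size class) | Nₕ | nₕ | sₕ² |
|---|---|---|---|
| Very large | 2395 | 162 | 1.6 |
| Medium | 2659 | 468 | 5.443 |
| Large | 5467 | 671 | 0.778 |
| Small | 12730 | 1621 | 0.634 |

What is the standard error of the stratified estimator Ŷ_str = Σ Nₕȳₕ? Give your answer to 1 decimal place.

454.2

Var(Ŷ_str) = Σₕ Nₕ²(1 − fₕ)sₕ²/nₕ.
Very large: 2395²·(1 − 162/2395)·1.6/162 = 52820.099.
Medium: 2659²·(1 − 468/2659)·5.443/468 = 67756.848.
Large: 5467²·(1 − 671/5467)·0.778/671 = 30400.822.
Small: 12730²·(1 − 1621/12730)·0.634/1621 = 55310.758.
Sum = 206288.53.
SE = √(206288.53) = 454.2.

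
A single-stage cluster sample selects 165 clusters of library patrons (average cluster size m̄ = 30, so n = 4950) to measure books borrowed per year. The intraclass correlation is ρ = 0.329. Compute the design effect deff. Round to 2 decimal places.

10.54

deff = 1 + (30 − 1)·0.329 = 1 + 9.541 = 10.541.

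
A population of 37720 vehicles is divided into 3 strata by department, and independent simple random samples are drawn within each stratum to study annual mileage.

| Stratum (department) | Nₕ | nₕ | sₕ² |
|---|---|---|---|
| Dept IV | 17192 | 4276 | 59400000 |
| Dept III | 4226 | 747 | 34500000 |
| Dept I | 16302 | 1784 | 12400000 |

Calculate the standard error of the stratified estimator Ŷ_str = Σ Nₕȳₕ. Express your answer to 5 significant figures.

Var(Ŷ_str) = Σₕ Nₕ²(1 − fₕ)sₕ²/nₕ.
Dept IV: 17192²·(1 − 4276/17192)·59400000/4276 = 3.0846308 × 10^12.
Dept III: 4226²·(1 − 747/4226)·34500000/747 = 6.7901976 × 10^11.
Dept I: 16302²·(1 − 1784/16302)·12400000/1784 = 1.6450326 × 10^12.
Sum = 5.4086832 × 10^12.
SE = √(5.4086832 × 10^12) = 2.3257 × 10^6.

2.3257 × 10^6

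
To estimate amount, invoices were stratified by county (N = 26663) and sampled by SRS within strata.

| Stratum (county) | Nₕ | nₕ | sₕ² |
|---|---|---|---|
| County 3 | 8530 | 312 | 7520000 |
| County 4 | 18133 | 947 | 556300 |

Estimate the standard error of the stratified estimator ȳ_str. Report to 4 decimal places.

51.3238

Var(ȳ_str) = Σₕ Wₕ²(1 − fₕ)sₕ²/nₕ with Wₕ = Nₕ/N, N = 26663.
County 3: Wₕ = 0.31991899; term = 0.31991899²·(1 − 0.03657679)·7520000/312 = 2376.6235.
County 4: Wₕ = 0.68008101; term = 0.68008101²·(1 − 0.05222522)·556300/947 = 257.50492.
Sum = 2634.1284.
SE = √(2634.1284) = 51.3238.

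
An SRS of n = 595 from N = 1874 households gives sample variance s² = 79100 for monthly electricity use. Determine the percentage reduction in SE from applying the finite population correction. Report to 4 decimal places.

f = n/N = 595/1874 = 0.31750267.
SE_no-fpc = √(s²/n) = 11.530012; SE_fpc = √((1−f)s²/n) = 9.5253345.
Ratio = √(1−f) = 0.82613397. Reduction = 100·(1 − 0.82613397) = 17.3866%.

17.3866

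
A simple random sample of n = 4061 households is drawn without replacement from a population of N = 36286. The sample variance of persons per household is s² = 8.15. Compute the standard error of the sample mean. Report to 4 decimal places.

0.0422

Under SRS without replacement, Var(ȳ) = (1 − f)·s²/n with f = n/N = 4061/36286 = 0.11191644.
Var(ȳ) = (1 − 0.11191644)·8.15/4061 = 0.88808356·0.0020068949 = 0.0017822903.
SE(ȳ) = √(0.0017822903) = 0.0422.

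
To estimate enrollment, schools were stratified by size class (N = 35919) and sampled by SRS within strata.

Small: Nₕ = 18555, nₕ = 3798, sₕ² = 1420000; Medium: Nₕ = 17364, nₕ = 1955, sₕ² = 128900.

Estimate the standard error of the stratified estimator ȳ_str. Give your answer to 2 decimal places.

Var(ȳ_str) = Σₕ Wₕ²(1 − fₕ)sₕ²/nₕ with Wₕ = Nₕ/N, N = 35919.
Small: Wₕ = 0.51657897; term = 0.51657897²·(1 − 0.20468876)·1420000/3798 = 79.349455.
Medium: Wₕ = 0.48342103; term = 0.48342103²·(1 − 0.11258927)·128900/1955 = 13.67357.
Sum = 93.023025.
SE = √(93.023025) = 9.64.

9.64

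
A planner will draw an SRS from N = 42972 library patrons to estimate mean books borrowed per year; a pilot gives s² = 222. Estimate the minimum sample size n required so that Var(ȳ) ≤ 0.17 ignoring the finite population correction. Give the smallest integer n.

Without fpc, n₀ = s²/D = 222/0.17 = 1305.8824.
Rounding up, n = 1306.

1306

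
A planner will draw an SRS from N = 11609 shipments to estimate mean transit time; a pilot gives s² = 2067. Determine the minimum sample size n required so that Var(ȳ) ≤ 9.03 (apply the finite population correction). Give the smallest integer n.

225

Without fpc, n₀ = s²/D = 2067/9.03 = 228.9037.
With fpc, (1 − n/N)·s²/n ≤ D requires n ≥ n₀/(1 + n₀/N) = 228.9037/(1 + 228.9037/11609) = 224.4775.
Rounding up, n = 225.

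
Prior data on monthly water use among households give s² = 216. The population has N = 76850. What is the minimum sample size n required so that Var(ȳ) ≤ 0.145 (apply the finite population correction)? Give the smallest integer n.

1462

Without fpc, n₀ = s²/D = 216/0.145 = 1489.6552.
With fpc, (1 − n/N)·s²/n ≤ D requires n ≥ n₀/(1 + n₀/N) = 1489.6552/(1 + 1489.6552/76850) = 1461.3289.
Rounding up, n = 1462.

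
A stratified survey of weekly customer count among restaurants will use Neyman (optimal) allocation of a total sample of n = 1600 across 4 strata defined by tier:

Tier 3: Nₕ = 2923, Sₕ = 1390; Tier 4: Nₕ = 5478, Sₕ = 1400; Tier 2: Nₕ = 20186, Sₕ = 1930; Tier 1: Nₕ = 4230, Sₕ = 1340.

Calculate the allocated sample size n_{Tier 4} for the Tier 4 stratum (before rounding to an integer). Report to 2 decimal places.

Neyman allocation: nₕ = n·NₕSₕ / Σⱼ NⱼSⱼ.
Σ NⱼSⱼ = 2923·1390 + 5478·1400 + 20186·1930 + 4230·1340 = 5.635935 × 10^7.
n_{Tier 4} = 1600·5478·1400 / (5.635935 × 10^7) = 217.72.

217.72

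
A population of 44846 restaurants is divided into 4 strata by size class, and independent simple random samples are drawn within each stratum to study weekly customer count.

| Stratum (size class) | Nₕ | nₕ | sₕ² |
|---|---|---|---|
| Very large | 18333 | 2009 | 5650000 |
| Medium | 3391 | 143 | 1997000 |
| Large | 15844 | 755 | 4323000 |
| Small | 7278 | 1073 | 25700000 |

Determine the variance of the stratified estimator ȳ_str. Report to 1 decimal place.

Var(ȳ_str) = Σₕ Wₕ²(1 − fₕ)sₕ²/nₕ with Wₕ = Nₕ/N, N = 44846.
Very large: Wₕ = 0.40879900; term = 0.40879900²·(1 − 0.10958381)·5650000/2009 = 418.48627.
Medium: Wₕ = 0.07561432; term = 0.07561432²·(1 − 0.04217045)·1997000/143 = 76.478333.
Large: Wₕ = 0.35329795; term = 0.35329795²·(1 − 0.04765211)·4323000/755 = 680.63794.
Small: Wₕ = 0.16228872; term = 0.16228872²·(1 − 0.14743061)·25700000/1073 = 537.82355.
Sum = 1713.4261.

1713.4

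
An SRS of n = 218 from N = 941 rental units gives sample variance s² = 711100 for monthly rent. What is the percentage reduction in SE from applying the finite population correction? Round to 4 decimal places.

12.3455

f = n/N = 218/941 = 0.23166844.
SE_no-fpc = √(s²/n) = 57.113279; SE_fpc = √((1−f)s²/n) = 50.062373.
Ratio = √(1−f) = 0.87654524. Reduction = 100·(1 − 0.87654524) = 12.3455%.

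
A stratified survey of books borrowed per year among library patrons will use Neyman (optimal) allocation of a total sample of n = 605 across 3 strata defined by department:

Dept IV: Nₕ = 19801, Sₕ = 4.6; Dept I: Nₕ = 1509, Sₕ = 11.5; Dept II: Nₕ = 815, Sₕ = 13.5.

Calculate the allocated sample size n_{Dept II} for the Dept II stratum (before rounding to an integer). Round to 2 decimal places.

55.73

Neyman allocation: nₕ = n·NₕSₕ / Σⱼ NⱼSⱼ.
Σ NⱼSⱼ = 19801·4.6 + 1509·11.5 + 815·13.5 = 119440.6.
n_{Dept II} = 605·815·13.5 / 119440.6 = 55.73.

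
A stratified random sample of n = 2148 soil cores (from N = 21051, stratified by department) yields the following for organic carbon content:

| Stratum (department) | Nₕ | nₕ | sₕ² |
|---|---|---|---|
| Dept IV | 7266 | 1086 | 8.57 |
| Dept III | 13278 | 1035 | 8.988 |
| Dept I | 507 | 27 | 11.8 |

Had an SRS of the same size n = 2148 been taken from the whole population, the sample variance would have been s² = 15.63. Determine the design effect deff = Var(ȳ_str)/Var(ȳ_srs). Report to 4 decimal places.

0.6467

Var(ȳ_str) = Σ Wₕ²(1−fₕ)sₕ²/nₕ with Wₕ = Nₕ/21051:
  Dept IV: (7266/21051)²·(1−1086/7266)·8.57/1086 = 7.996306 × 10^-4
  Dept III: (13278/21051)²·(1−1035/13278)·8.988/1035 = 0.0031856478
  Dept I: (507/21051)²·(1−27/507)·11.8/27 = 2.4000593 × 10^-4
  → Var(ȳ_str) = 0.0042252843.
Var(ȳ_srs) = (1 − 2148/21051)·15.63/2148 = 0.0065340538.
deff = 0.0042252843 / 0.0065340538 = 0.6467.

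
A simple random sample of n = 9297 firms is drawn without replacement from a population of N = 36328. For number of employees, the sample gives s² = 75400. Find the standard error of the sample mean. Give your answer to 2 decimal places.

2.46

Under SRS without replacement, Var(ȳ) = (1 − f)·s²/n with f = n/N = 9297/36328 = 0.25591830.
Var(ȳ) = (1 − 0.25591830)·75400/9297 = 0.74408170·8.1101431 = 6.034609.
SE(ȳ) = √(6.034609) = 2.46.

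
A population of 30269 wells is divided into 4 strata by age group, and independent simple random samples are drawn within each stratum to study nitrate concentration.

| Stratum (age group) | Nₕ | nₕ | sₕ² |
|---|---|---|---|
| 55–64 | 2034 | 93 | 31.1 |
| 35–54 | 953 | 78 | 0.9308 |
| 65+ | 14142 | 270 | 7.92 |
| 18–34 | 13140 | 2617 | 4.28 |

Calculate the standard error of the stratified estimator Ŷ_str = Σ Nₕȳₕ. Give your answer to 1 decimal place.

2703.9

Var(Ŷ_str) = Σₕ Nₕ²(1 − fₕ)sₕ²/nₕ.
55–64: 2034²·(1 − 93/2034)·31.1/93 = 1.3202432 × 10^6.
35–54: 953²·(1 − 78/953)·0.9308/78 = 9950.9083.
65+: 14142²·(1 − 270/14142)·7.92/270 = 5.7545495 × 10^6.
18–34: 13140²·(1 − 2617/13140)·4.28/2617 = 226138.75.
Sum = 7.3108824 × 10^6.
SE = √(7.3108824 × 10^6) = 2703.9.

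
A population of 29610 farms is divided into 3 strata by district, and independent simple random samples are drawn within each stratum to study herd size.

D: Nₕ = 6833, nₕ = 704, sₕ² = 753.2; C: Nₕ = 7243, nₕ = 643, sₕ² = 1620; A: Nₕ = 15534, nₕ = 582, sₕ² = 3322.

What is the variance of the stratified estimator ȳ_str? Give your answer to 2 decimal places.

1.70

Var(ȳ_str) = Σₕ Wₕ²(1 − fₕ)sₕ²/nₕ with Wₕ = Nₕ/N, N = 29610.
D: Wₕ = 0.23076663; term = 0.23076663²·(1 − 0.10302942)·753.2/704 = 0.051104822.
C: Wₕ = 0.24461331; term = 0.24461331²·(1 − 0.08877537)·1620/643 = 0.13736929.
A: Wₕ = 0.52462006; term = 0.52462006²·(1 − 0.03746620)·3322/582 = 1.5121066.
Sum = 1.7005807.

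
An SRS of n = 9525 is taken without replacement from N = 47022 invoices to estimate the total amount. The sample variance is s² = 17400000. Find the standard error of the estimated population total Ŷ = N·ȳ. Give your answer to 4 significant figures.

Var(Ŷ) = N²·Var(ȳ) = N²·(1 − n/N)·s²/n.
f = 9525/47022 = 0.20256476; Var(ȳ) = 0.79743524·17400000/9525 = 1456.7321.
Var(Ŷ) = 47022² · 1456.7321 = 3.2209344 × 10^12.
SE(Ŷ) = √(3.2209344 × 10^12) = 1.795 × 10^6.

1.795 × 10^6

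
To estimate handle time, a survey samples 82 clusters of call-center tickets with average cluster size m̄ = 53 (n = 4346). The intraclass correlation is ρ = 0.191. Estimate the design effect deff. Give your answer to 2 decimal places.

10.93

deff = 1 + (53 − 1)·0.191 = 1 + 9.932 = 10.932.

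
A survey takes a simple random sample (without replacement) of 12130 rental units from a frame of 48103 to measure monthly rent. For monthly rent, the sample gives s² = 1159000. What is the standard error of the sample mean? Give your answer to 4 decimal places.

8.4531

Under SRS without replacement, Var(ȳ) = (1 − f)·s²/n with f = n/N = 12130/48103 = 0.25216722.
Var(ȳ) = (1 − 0.25216722)·1159000/12130 = 0.74783278·95.548228 = 71.454096.
SE(ȳ) = √(71.454096) = 8.4531.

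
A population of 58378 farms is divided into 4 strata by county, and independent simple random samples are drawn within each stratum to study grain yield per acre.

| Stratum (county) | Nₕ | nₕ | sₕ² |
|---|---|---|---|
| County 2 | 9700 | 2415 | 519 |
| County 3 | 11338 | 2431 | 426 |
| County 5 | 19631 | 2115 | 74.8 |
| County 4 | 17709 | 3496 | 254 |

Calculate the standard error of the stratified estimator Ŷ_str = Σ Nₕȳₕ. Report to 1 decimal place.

Var(Ŷ_str) = Σₕ Nₕ²(1 − fₕ)sₕ²/nₕ.
County 2: 9700²·(1 − 2415/9700)·519/2415 = 1.5186284 × 10^7.
County 3: 11338²·(1 − 2431/11338)·426/2431 = 1.769671 × 10^7.
County 5: 19631²·(1 − 2115/19631)·74.8/2115 = 1.216098 × 10^7.
County 4: 17709²·(1 − 3496/17709)·254/3496 = 1.8286984 × 10^7.
Sum = 6.3330958 × 10^7.
SE = √(6.3330958 × 10^7) = 7958.1.

7958.1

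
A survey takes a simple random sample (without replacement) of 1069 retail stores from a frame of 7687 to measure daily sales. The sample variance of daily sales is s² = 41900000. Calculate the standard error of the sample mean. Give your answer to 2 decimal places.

Under SRS without replacement, Var(ȳ) = (1 − f)·s²/n with f = n/N = 1069/7687 = 0.13906596.
Var(ȳ) = (1 − 0.13906596)·41900000/1069 = 0.86093404·39195.51 = 33744.749.
SE(ȳ) = √(33744.749) = 183.70.

183.70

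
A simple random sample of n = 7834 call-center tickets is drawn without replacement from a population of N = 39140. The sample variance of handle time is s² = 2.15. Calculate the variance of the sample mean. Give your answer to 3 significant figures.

Under SRS without replacement, Var(ȳ) = (1 − f)·s²/n with f = n/N = 7834/39140 = 0.20015330.
Var(ȳ) = (1 − 0.20015330)·2.15/7834 = 0.79984670·2.7444473 × 10^-4 = 2.1951371 × 10^-4.

2.20 × 10^-4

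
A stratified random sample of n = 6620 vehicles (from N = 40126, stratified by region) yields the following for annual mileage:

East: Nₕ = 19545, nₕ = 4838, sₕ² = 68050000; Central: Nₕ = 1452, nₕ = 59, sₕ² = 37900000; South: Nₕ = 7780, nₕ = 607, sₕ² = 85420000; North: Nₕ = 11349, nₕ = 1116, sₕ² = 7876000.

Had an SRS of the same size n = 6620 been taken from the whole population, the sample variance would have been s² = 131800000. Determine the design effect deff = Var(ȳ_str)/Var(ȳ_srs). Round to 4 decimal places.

Var(ȳ_str) = Σ Wₕ²(1−fₕ)sₕ²/nₕ with Wₕ = Nₕ/40126:
  East: (19545/40126)²·(1−4838/19545)·68050000/4838 = 2511.1364
  Central: (1452/40126)²·(1−59/1452)·37900000/59 = 806.9622
  South: (7780/40126)²·(1−607/7780)·85420000/607 = 4877.5257
  North: (11349/40126)²·(1−1116/11349)·7876000/1116 = 509.03817
  → Var(ȳ_str) = 8704.6625.
Var(ȳ_srs) = (1 − 6620/40126)·131800000/6620 = 16624.712.
deff = 8704.6625 / 16624.712 = 0.5236.

0.5236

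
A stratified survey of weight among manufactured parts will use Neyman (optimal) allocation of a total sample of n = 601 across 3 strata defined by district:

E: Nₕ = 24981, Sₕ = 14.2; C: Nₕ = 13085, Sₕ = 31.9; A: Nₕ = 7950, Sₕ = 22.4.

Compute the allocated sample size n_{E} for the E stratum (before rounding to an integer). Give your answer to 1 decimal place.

224.4

Neyman allocation: nₕ = n·NₕSₕ / Σⱼ NⱼSⱼ.
Σ NⱼSⱼ = 24981·14.2 + 13085·31.9 + 7950·22.4 = 950221.7.
n_{E} = 601·24981·14.2 / 950221.7 = 224.4.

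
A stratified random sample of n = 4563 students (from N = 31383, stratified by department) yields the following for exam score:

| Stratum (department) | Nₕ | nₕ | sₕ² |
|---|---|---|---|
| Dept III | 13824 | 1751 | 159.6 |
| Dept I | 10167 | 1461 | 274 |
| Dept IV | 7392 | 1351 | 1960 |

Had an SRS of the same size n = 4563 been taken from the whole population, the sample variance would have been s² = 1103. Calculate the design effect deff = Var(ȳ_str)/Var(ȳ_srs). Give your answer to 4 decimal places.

0.4748

Var(ȳ_str) = Σ Wₕ²(1−fₕ)sₕ²/nₕ with Wₕ = Nₕ/31383:
  Dept III: (13824/31383)²·(1−1751/13824)·159.6/1751 = 0.01544567
  Dept I: (10167/31383)²·(1−1461/10167)·274/1461 = 0.016854773
  Dept IV: (7392/31383)²·(1−1351/7392)·1960/1351 = 0.065778294
  → Var(ȳ_str) = 0.098078737.
Var(ȳ_srs) = (1 − 4563/31383)·1103/4563 = 0.20658052.
deff = 0.098078737 / 0.20658052 = 0.4748.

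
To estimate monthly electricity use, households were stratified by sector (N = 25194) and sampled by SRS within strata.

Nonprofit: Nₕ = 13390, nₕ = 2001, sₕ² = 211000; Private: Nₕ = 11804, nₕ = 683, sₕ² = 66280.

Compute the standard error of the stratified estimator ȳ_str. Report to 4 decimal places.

Var(ȳ_str) = Σₕ Wₕ²(1 − fₕ)sₕ²/nₕ with Wₕ = Nₕ/N, N = 25194.
Nonprofit: Wₕ = 0.53147575; term = 0.53147575²·(1 − 0.14943988)·211000/2001 = 25.334205.
Private: Wₕ = 0.46852425; term = 0.46852425²·(1 − 0.05786174)·66280/683 = 20.069686.
Sum = 45.403891.
SE = √(45.403891) = 6.7382.

6.7382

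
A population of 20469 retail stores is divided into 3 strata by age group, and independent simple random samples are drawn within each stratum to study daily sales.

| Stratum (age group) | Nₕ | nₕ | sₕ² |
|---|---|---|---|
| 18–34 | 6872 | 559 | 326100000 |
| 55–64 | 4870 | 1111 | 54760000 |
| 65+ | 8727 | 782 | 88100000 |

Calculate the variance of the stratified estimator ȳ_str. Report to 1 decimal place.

81201.2

Var(ȳ_str) = Σₕ Wₕ²(1 − fₕ)sₕ²/nₕ with Wₕ = Nₕ/N, N = 20469.
18–34: Wₕ = 0.33572720; term = 0.33572720²·(1 − 0.08134459)·326100000/559 = 60403.858.
55–64: Wₕ = 0.23792076; term = 0.23792076²·(1 − 0.22813142)·54760000/1111 = 2153.5622.
65+: Wₕ = 0.42635204; term = 0.42635204²·(1 − 0.08960697)·88100000/782 = 18643.815.
Sum = 81201.235.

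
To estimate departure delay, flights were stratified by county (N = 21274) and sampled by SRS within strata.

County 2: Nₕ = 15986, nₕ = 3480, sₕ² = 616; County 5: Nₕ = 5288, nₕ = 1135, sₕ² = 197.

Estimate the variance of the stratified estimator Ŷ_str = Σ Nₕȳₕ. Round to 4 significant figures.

Var(Ŷ_str) = Σₕ Nₕ²(1 − fₕ)sₕ²/nₕ.
County 2: 15986²·(1 − 3480/15986)·616/3480 = 3.53883 × 10^7.
County 5: 5288²·(1 − 1135/5288)·197/1135 = 3.8117441 × 10^6.
Sum = 3.9200044 × 10^7.

3.920 × 10^7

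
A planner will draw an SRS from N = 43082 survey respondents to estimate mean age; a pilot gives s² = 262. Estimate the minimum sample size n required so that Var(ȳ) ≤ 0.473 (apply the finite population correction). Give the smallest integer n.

547

Without fpc, n₀ = s²/D = 262/0.473 = 553.9112.
With fpc, (1 − n/N)·s²/n ≤ D requires n ≥ n₀/(1 + n₀/N) = 553.9112/(1 + 553.9112/43082) = 546.8799.
Rounding up, n = 547.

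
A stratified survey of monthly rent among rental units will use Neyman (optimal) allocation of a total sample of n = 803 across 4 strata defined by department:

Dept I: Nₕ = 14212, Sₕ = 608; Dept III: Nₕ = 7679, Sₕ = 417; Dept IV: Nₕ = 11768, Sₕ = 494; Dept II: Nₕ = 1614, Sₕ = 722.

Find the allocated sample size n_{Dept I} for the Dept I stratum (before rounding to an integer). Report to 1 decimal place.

Neyman allocation: nₕ = n·NₕSₕ / Σⱼ NⱼSⱼ.
Σ NⱼSⱼ = 14212·608 + 7679·417 + 11768·494 + 1614·722 = 1.8821739 × 10^7.
n_{Dept I} = 803·14212·608 / (1.8821739 × 10^7) = 368.7.

368.7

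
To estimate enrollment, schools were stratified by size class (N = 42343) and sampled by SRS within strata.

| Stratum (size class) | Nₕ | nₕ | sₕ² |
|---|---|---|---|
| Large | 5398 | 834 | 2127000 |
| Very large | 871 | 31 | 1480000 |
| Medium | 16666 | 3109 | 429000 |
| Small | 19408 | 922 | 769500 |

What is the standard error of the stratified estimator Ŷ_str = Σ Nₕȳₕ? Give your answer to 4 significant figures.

Var(Ŷ_str) = Σₕ Nₕ²(1 − fₕ)sₕ²/nₕ.
Large: 5398²·(1 − 834/5398)·2127000/834 = 6.2831866 × 10^10.
Very large: 871²·(1 − 31/871)·1480000/31 = 3.492991 × 10^10.
Medium: 16666²·(1 − 3109/16666)·429000/3109 = 3.11768 × 10^10.
Small: 19408²·(1 − 922/19408)·769500/922 = 2.9943422 × 10^11.
Sum = 4.283728 × 10^11.
SE = √(4.283728 × 10^11) = 654500.

654500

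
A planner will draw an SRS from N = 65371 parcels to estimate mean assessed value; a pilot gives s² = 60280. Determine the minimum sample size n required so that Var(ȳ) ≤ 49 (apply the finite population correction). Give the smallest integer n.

1208

Without fpc, n₀ = s²/D = 60280/49 = 1230.2041.
With fpc, (1 − n/N)·s²/n ≤ D requires n ≥ n₀/(1 + n₀/N) = 1230.2041/(1 + 1230.2041/65371) = 1207.4808.
Rounding up, n = 1208.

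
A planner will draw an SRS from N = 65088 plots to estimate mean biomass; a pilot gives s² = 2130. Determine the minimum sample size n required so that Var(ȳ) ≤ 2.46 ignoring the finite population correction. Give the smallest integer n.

866

Without fpc, n₀ = s²/D = 2130/2.46 = 865.8537.
Rounding up, n = 866.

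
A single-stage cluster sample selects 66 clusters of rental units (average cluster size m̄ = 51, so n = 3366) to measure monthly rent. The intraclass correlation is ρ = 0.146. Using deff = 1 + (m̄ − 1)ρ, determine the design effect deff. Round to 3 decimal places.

8.300

deff = 1 + (51 − 1)·0.146 = 1 + 7.3 = 8.3.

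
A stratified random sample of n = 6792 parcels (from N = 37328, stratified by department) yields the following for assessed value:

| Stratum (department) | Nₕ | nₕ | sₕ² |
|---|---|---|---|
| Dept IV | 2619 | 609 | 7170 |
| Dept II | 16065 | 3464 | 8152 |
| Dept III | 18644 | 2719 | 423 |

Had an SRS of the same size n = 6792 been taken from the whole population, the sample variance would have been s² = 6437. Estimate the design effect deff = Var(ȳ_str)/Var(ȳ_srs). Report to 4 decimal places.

0.5411

Var(ȳ_str) = Σ Wₕ²(1−fₕ)sₕ²/nₕ with Wₕ = Nₕ/37328:
  Dept IV: (2619/37328)²·(1−609/2619)·7170/609 = 0.044479918
  Dept II: (16065/37328)²·(1−3464/16065)·8152/3464 = 0.34190274
  Dept III: (18644/37328)²·(1−2719/18644)·423/2719 = 0.03314975
  → Var(ȳ_str) = 0.41953241.
Var(ȳ_srs) = (1 − 6792/37328)·6437/6792 = 0.77528835.
deff = 0.41953241 / 0.77528835 = 0.5411.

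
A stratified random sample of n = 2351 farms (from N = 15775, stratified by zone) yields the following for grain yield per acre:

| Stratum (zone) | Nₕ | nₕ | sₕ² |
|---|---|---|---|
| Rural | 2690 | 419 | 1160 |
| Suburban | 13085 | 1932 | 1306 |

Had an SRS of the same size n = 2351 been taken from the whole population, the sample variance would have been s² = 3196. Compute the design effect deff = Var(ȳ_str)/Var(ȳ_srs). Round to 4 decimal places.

0.4014

Var(ȳ_str) = Σ Wₕ²(1−fₕ)sₕ²/nₕ with Wₕ = Nₕ/15775:
  Rural: (2690/15775)²·(1−419/2690)·1160/419 = 0.067963329
  Suburban: (13085/15775)²·(1−1932/13085)·1306/1932 = 0.39642656
  → Var(ȳ_str) = 0.46438989.
Var(ȳ_srs) = (1 − 2351/15775)·3196/2351 = 1.1568225.
deff = 0.46438989 / 1.1568225 = 0.4014.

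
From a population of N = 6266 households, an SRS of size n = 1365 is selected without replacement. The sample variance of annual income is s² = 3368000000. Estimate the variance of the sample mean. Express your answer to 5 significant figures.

1.9299 × 10^6

Under SRS without replacement, Var(ȳ) = (1 − f)·s²/n with f = n/N = 1365/6266 = 0.21784232.
Var(ȳ) = (1 − 0.21784232)·3368000000/1365 = 0.78215768·2.4673993 × 10^6 = 1.9298953 × 10^6.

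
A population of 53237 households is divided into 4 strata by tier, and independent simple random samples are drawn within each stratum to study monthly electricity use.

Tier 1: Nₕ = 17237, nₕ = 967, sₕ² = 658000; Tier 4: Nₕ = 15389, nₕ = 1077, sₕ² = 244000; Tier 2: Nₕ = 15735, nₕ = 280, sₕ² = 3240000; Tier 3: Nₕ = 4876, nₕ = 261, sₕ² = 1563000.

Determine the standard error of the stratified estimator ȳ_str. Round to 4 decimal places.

Var(ȳ_str) = Σₕ Wₕ²(1 − fₕ)sₕ²/nₕ with Wₕ = Nₕ/N, N = 53237.
Tier 1: Wₕ = 0.32377858; term = 0.32377858²·(1 − 0.05610025)·658000/967 = 67.331999.
Tier 4: Wₕ = 0.28906588; term = 0.28906588²·(1 − 0.06998505)·244000/1077 = 17.605879.
Tier 2: Wₕ = 0.29556511; term = 0.29556511²·(1 − 0.01779473)·3240000/280 = 992.87731.
Tier 3: Wₕ = 0.09159044; term = 0.09159044²·(1 − 0.05352748)·1563000/261 = 47.547395.
Sum = 1125.3626.
SE = √(1125.3626) = 33.5464.

33.5464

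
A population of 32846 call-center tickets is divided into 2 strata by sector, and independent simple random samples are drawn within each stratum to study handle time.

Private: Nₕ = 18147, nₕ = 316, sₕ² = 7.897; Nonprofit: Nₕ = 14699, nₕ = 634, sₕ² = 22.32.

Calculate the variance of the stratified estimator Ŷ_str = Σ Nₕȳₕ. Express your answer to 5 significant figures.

Var(Ŷ_str) = Σₕ Nₕ²(1 − fₕ)sₕ²/nₕ.
Private: 18147²·(1 − 316/18147)·7.897/316 = 8.086407 × 10^6.
Nonprofit: 14699²·(1 − 634/14699)·22.32/634 = 7.278342 × 10^6.
Sum = 1.5364749 × 10^7.

1.5365 × 10^7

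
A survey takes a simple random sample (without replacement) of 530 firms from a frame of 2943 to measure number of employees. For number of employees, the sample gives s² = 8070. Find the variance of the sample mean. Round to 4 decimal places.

Under SRS without replacement, Var(ȳ) = (1 − f)·s²/n with f = n/N = 530/2943 = 0.18008835.
Var(ȳ) = (1 − 0.18008835)·8070/530 = 0.81991165·15.226415 = 12.484315.

12.4843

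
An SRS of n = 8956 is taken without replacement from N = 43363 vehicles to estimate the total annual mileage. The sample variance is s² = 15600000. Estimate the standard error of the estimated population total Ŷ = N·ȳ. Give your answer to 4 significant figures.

Var(Ŷ) = N²·Var(ȳ) = N²·(1 − n/N)·s²/n.
f = 8956/43363 = 0.20653553; Var(ȳ) = 0.79346447·15600000/8956 = 1382.0953.
Var(Ŷ) = 43363² · 1382.0953 = 2.5988226 × 10^12.
SE(Ŷ) = √(2.5988226 × 10^12) = 1.612 × 10^6.

1.612 × 10^6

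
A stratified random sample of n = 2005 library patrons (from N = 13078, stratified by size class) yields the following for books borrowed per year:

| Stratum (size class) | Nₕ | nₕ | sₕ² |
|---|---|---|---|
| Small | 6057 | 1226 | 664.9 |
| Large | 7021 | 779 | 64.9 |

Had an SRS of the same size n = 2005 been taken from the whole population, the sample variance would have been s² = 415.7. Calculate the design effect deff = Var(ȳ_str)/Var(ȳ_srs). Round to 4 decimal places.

0.6502

Var(ȳ_str) = Σ Wₕ²(1−fₕ)sₕ²/nₕ with Wₕ = Nₕ/13078:
  Small: (6057/13078)²·(1−1226/6057)·664.9/1226 = 0.092785008
  Large: (7021/13078)²·(1−779/7021)·64.9/779 = 0.021347514
  → Var(ȳ_str) = 0.11413252.
Var(ȳ_srs) = (1 − 2005/13078)·415.7/2005 = 0.17554546.
deff = 0.11413252 / 0.17554546 = 0.6502.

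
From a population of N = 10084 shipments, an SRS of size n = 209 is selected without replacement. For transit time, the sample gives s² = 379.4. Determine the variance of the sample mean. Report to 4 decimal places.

1.7777

Under SRS without replacement, Var(ȳ) = (1 − f)·s²/n with f = n/N = 209/10084 = 0.02072590.
Var(ȳ) = (1 − 0.02072590)·379.4/209 = 0.97927410·1.815311 = 1.777687.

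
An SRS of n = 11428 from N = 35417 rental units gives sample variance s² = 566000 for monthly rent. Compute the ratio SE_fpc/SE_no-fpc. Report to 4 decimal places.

0.8230

f = n/N = 11428/35417 = 0.32266990.
SE_no-fpc = √(s²/n) = 7.037576; SE_fpc = √((1−f)s²/n) = 5.7919298.
Ratio = √(1−f) = 0.82300067.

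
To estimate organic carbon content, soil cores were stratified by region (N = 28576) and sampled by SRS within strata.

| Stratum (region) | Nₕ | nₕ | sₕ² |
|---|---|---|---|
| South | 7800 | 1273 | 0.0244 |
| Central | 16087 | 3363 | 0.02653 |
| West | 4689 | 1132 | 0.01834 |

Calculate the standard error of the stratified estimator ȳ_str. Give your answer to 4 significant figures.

Var(ȳ_str) = Σₕ Wₕ²(1 − fₕ)sₕ²/nₕ with Wₕ = Nₕ/N, N = 28576.
South: Wₕ = 0.27295633; term = 0.27295633²·(1 − 0.16320513)·0.0244/1273 = 1.1949969 × 10^-6.
Central: Wₕ = 0.56295493; term = 0.56295493²·(1 − 0.20905079)·0.02653/3363 = 1.9774533 × 10^-6.
West: Wₕ = 0.16408875; term = 0.16408875²·(1 − 0.24141608)·0.01834/1132 = 3.3091323 × 10^-7.
Sum = 3.5033634 × 10^-6.
SE = √(3.5033634 × 10^-6) = 0.001872.

0.001872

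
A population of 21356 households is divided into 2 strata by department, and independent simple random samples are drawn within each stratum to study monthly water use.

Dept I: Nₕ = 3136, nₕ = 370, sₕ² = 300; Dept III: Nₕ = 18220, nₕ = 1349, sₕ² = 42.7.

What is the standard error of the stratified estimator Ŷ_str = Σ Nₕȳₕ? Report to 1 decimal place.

4094.3

Var(Ŷ_str) = Σₕ Nₕ²(1 − fₕ)sₕ²/nₕ.
Dept I: 3136²·(1 − 370/3136)·300/370 = 7.0331157 × 10^6.
Dept III: 18220²·(1 − 1349/18220)·42.7/1349 = 9.7298271 × 10^6.
Sum = 1.6762943 × 10^7.
SE = √(1.6762943 × 10^7) = 4094.3.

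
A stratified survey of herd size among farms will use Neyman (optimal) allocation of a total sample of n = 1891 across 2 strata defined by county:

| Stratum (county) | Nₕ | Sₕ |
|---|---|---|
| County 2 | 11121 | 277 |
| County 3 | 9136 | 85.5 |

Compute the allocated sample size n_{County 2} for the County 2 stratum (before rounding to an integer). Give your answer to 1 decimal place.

1508.5

Neyman allocation: nₕ = n·NₕSₕ / Σⱼ NⱼSⱼ.
Σ NⱼSⱼ = 11121·277 + 9136·85.5 = 3.861645 × 10^6.
n_{County 2} = 1891·11121·277 / (3.861645 × 10^6) = 1508.5.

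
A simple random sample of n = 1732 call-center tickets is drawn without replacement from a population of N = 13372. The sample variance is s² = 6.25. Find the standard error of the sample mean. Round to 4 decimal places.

0.0560

Under SRS without replacement, Var(ȳ) = (1 − f)·s²/n with f = n/N = 1732/13372 = 0.12952438.
Var(ȳ) = (1 − 0.12952438)·6.25/1732 = 0.87047562·0.003608545 = 0.0031411505.
SE(ȳ) = √(0.0031411505) = 0.0560.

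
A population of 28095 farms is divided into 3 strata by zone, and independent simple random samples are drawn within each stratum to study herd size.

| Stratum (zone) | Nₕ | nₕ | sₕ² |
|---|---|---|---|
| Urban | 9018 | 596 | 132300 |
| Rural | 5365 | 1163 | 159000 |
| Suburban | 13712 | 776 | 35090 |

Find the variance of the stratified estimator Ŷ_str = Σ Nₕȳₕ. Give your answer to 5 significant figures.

2.7962 × 10^10

Var(Ŷ_str) = Σₕ Nₕ²(1 − fₕ)sₕ²/nₕ.
Urban: 9018²·(1 − 596/9018)·132300/596 = 1.6859281 × 10^10.
Rural: 5365²·(1 − 1163/5365)·159000/1163 = 3.0820749 × 10^9.
Suburban: 13712²·(1 − 776/13712)·35090/776 = 8.0208881 × 10^9.
Sum = 2.7962244 × 10^10.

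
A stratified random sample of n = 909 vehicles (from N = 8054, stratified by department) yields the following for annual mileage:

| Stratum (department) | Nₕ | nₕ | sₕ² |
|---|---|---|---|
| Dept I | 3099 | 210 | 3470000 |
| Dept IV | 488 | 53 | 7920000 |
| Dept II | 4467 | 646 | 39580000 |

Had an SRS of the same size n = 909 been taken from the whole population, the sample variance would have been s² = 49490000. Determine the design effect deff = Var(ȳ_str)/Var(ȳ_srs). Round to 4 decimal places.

Var(ȳ_str) = Σ Wₕ²(1−fₕ)sₕ²/nₕ with Wₕ = Nₕ/8054:
  Dept I: (3099/8054)²·(1−210/3099)·3470000/210 = 2280.6364
  Dept IV: (488/8054)²·(1−53/488)·7920000/53 = 489.02959
  Dept II: (4467/8054)²·(1−646/4467)·39580000/646 = 16121.781
  → Var(ȳ_str) = 18891.447.
Var(ȳ_srs) = (1 − 909/8054)·49490000/909 = 48299.672.
deff = 18891.447 / 48299.672 = 0.3911.

0.3911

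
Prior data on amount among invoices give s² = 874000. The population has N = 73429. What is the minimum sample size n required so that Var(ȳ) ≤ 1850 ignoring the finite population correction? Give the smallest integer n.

Without fpc, n₀ = s²/D = 874000/1850 = 472.4324.
Rounding up, n = 473.

473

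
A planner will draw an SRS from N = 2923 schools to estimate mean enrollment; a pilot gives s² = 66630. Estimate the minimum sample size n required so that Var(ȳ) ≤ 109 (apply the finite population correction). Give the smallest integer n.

506

Without fpc, n₀ = s²/D = 66630/109 = 611.2844.
With fpc, (1 − n/N)·s²/n ≤ D requires n ≥ n₀/(1 + n₀/N) = 611.2844/(1 + 611.2844/2923) = 505.5576.
Rounding up, n = 506.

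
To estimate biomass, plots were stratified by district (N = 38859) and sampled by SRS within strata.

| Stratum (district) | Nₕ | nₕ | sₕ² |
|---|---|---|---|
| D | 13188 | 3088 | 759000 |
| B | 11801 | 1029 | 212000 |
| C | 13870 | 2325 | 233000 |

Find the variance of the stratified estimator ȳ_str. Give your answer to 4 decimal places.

Var(ȳ_str) = Σₕ Wₕ²(1 − fₕ)sₕ²/nₕ with Wₕ = Nₕ/N, N = 38859.
D: Wₕ = 0.33938084; term = 0.33938084²·(1 − 0.23415226)·759000/3088 = 21.681112.
B: Wₕ = 0.30368769; term = 0.30368769²·(1 − 0.08719600)·212000/1029 = 17.344125.
C: Wₕ = 0.35693147; term = 0.35693147²·(1 − 0.16762797)·233000/2325 = 10.627231.
Sum = 49.652468.

49.6525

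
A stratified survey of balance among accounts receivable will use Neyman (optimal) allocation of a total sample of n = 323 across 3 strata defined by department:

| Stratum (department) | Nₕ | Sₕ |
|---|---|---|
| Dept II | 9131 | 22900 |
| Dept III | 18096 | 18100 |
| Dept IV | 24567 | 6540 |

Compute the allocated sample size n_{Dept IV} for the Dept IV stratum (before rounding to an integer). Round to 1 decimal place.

74.4

Neyman allocation: nₕ = n·NₕSₕ / Σⱼ NⱼSⱼ.
Σ NⱼSⱼ = 9131·22900 + 18096·18100 + 24567·6540 = 6.9730568 × 10^8.
n_{Dept IV} = 323·24567·6540 / (6.9730568 × 10^8) = 74.4.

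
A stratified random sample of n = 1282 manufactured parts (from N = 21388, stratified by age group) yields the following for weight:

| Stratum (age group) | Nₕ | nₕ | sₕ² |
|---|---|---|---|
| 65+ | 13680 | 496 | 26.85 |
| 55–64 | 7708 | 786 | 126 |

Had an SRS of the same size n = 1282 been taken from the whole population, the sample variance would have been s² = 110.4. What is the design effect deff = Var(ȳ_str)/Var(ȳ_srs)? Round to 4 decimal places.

Var(ȳ_str) = Σ Wₕ²(1−fₕ)sₕ²/nₕ with Wₕ = Nₕ/21388:
  65+: (13680/21388)²·(1−496/13680)·26.85/496 = 0.021343004
  55–64: (7708/21388)²·(1−786/7708)·126/786 = 0.018697388
  → Var(ȳ_str) = 0.040040392.
Var(ȳ_srs) = (1 − 1282/21388)·110.4/1282 = 0.080953672.
deff = 0.040040392 / 0.080953672 = 0.4946.

0.4946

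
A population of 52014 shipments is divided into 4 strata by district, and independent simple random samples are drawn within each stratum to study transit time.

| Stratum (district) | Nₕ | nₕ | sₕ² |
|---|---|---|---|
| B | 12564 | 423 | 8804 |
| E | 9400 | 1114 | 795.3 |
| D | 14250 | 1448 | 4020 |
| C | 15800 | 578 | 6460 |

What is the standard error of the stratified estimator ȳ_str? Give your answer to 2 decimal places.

Var(ȳ_str) = Σₕ Wₕ²(1 − fₕ)sₕ²/nₕ with Wₕ = Nₕ/N, N = 52014.
B: Wₕ = 0.24155035; term = 0.24155035²·(1 − 0.03366762)·8804/423 = 1.1734958.
E: Wₕ = 0.18072058; term = 0.18072058²·(1 − 0.11851064)·795.3/1114 = 0.020553135.
D: Wₕ = 0.27396470; term = 0.27396470²·(1 − 0.10161404)·4020/1448 = 0.18720165.
C: Wₕ = 0.30376437; term = 0.30376437²·(1 − 0.03658228)·6460/578 = 0.99355743.
Sum = 2.374808.
SE = √(2.374808) = 1.54.

1.54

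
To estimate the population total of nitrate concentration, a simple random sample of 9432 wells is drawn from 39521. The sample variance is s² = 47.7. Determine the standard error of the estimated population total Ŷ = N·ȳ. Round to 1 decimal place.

2452.3

Var(Ŷ) = N²·Var(ȳ) = N²·(1 − n/N)·s²/n.
f = 9432/39521 = 0.23865793; Var(ȳ) = 0.76134207·47.7/9432 = 0.0038502986.
Var(Ŷ) = 39521² · 0.0038502986 = 6.0138177 × 10^6.
SE(Ŷ) = √(6.0138177 × 10^6) = 2452.3.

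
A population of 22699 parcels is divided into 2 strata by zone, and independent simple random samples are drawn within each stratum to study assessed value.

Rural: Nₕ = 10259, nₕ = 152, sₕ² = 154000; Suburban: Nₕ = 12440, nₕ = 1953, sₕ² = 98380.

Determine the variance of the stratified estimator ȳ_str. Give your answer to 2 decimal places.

216.64

Var(ȳ_str) = Σₕ Wₕ²(1 − fₕ)sₕ²/nₕ with Wₕ = Nₕ/N, N = 22699.
Rural: Wₕ = 0.45195824; term = 0.45195824²·(1 − 0.01481626)·154000/152 = 203.88768.
Suburban: Wₕ = 0.54804176; term = 0.54804176²·(1 − 0.15699357)·98380/1953 = 12.75448.
Sum = 216.64216.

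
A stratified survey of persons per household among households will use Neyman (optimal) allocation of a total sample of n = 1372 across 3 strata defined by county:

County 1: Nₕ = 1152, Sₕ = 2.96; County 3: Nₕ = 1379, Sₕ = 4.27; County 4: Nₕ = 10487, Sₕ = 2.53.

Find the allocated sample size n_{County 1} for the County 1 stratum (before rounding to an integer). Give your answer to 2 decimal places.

130.57

Neyman allocation: nₕ = n·NₕSₕ / Σⱼ NⱼSⱼ.
Σ NⱼSⱼ = 1152·2.96 + 1379·4.27 + 10487·2.53 = 35830.36.
n_{County 1} = 1372·1152·2.96 / 35830.36 = 130.57.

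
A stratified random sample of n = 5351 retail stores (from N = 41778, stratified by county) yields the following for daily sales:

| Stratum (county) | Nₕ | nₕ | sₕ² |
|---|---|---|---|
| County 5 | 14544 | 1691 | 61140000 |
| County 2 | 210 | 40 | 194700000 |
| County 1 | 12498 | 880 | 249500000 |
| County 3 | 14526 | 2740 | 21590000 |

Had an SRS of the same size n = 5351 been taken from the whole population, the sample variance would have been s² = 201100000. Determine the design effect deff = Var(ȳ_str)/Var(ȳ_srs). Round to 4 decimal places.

Var(ȳ_str) = Σ Wₕ²(1−fₕ)sₕ²/nₕ with Wₕ = Nₕ/41778:
  County 5: (14544/41778)²·(1−1691/14544)·61140000/1691 = 3872.3527
  County 2: (210/41778)²·(1−40/210)·194700000/40 = 99.558624
  County 1: (12498/41778)²·(1−880/12498)·249500000/880 = 23586.553
  County 3: (14526/41778)²·(1−2740/14526)·21590000/2740 = 772.89281
  → Var(ȳ_str) = 28331.357.
Var(ȳ_srs) = (1 − 5351/41778)·201100000/5351 = 32768.222.
deff = 28331.357 / 32768.222 = 0.8646.

0.8646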